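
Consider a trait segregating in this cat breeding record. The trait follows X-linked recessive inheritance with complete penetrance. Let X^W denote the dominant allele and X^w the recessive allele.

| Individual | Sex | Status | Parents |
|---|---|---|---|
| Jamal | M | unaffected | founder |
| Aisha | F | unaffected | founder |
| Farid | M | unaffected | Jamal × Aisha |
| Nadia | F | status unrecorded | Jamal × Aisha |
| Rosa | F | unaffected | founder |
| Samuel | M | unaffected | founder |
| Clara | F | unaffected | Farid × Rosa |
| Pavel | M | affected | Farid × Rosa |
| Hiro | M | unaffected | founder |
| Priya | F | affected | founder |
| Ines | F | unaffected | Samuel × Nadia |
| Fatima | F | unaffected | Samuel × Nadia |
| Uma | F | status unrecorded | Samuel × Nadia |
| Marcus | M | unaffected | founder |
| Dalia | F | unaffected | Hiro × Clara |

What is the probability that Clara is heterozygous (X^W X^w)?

Farid is unaffected, so Farid is X^W Y.
Rosa is unaffected so carries W and passed w to Pavel (X^w Y), so Rosa is X^W X^w.
Their cross gives offspring ratios 1/2 X^W X^W : 1/2 X^W X^w. Conditioning on Clara being unaffected, P(X^W X^w) = 1/2 / 1 = 1/2 before taking Clara's own offspring into account.
Hiro is unaffected, so Hiro is X^W Y.
Clara's offspring (Dalia) would show their recorded status with the same probability whether Clara is X^W X^w or X^W X^W, so they carry no information and P(X^W X^w) = 1/2.

1/2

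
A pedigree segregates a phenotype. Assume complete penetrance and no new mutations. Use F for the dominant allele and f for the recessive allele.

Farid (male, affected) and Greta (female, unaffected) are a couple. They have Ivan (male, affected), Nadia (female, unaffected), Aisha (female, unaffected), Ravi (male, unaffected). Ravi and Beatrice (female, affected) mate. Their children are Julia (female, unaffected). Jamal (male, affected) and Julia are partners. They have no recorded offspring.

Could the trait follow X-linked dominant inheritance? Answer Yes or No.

Under X-linked dominant, Ivan (affected, male) cannot arise from Farid (affected) × Greta (unaffected).

No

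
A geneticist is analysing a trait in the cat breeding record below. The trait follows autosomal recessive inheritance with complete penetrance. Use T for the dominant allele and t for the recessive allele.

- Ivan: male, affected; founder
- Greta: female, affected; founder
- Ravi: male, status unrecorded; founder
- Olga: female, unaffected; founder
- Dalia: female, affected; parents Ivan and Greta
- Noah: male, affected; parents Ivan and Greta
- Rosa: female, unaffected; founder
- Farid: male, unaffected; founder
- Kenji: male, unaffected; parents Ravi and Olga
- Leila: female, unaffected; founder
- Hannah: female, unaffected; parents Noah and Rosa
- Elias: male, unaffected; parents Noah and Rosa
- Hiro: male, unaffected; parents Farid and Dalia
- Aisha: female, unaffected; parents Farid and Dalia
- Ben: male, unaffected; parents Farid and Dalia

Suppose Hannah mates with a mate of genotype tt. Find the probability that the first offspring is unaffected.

1/2

Hannah is unaffected so carries T and received t from Noah (tt), so Hannah is Tt.
The cross gives 1/2 Tt : 1/2 tt, so P(offspring is unaffected) = 1/2.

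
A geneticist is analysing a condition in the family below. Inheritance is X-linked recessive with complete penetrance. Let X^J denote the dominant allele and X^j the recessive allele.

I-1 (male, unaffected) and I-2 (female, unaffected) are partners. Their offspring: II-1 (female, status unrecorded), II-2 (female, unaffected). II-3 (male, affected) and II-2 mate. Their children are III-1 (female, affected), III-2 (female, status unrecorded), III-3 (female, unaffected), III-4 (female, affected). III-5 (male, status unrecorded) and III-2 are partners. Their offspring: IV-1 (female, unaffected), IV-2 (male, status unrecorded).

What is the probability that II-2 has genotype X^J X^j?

II-2 is unaffected so carries J and passed j to III-1 (X^j X^j), so II-2 is X^J X^j, giving P(X^J X^j) = 1.

1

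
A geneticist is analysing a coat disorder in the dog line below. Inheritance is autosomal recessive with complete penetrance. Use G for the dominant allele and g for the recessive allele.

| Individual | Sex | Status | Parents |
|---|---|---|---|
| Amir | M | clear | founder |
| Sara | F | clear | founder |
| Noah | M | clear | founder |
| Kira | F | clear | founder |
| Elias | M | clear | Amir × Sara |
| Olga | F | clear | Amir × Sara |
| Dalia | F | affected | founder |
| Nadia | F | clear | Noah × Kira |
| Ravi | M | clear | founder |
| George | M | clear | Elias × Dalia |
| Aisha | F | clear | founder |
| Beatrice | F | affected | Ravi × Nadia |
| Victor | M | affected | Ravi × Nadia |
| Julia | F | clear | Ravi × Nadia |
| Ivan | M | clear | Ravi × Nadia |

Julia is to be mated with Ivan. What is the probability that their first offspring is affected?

1/9

Ravi is clear so carries G and passed g to Beatrice (gg), so Ravi is Gg.
Nadia is clear so carries G and passed g to Beatrice (gg), so Nadia is Gg.
Julia is a clear offspring of Ravi (Gg) × Nadia (Gg), whose cross gives 1/4 GG : 1/2 Gg : 1/4 gg; conditioning on being clear, Julia is GG with probability 1/3, Gg with probability 2/3.
Ivan is a clear offspring of Ravi (Gg) × Nadia (Gg), whose cross gives 1/4 GG : 1/2 Gg : 1/4 gg; conditioning on being clear, Ivan is GG with probability 1/3, Gg with probability 2/3.
Summing over parental genotype combinations, P(offspring is affected) = 4/9·1/4 = 1/9.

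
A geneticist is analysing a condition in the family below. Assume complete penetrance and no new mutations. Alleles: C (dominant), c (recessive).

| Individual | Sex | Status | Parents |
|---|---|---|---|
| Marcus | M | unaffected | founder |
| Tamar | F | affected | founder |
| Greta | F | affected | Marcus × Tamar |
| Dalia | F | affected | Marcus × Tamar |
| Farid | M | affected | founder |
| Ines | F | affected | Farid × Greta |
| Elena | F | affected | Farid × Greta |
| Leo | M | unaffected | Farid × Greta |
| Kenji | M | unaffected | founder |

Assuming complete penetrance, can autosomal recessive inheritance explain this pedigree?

No

Under autosomal recessive, Leo (unaffected, male) cannot arise from Farid (affected) × Greta (affected).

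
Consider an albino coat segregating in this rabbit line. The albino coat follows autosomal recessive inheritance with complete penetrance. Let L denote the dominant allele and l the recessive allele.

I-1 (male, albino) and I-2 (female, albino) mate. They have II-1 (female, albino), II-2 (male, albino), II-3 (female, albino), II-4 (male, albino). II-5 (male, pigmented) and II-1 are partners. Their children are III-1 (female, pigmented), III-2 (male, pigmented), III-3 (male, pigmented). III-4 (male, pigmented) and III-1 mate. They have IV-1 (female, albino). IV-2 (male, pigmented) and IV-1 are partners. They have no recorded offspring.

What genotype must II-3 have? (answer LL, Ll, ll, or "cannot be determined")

ll

II-3 is albino, so II-3 is ll.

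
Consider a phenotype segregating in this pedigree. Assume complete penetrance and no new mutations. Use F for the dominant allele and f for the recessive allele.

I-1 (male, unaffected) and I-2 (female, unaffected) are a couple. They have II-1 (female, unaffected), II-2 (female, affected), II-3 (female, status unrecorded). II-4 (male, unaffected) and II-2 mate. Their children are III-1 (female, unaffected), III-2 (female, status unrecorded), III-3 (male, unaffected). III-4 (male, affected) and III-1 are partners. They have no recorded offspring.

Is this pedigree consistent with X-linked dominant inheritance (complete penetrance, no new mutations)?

Under X-linked dominant, II-2 (affected, female) cannot arise from I-1 (unaffected) × I-2 (unaffected).

No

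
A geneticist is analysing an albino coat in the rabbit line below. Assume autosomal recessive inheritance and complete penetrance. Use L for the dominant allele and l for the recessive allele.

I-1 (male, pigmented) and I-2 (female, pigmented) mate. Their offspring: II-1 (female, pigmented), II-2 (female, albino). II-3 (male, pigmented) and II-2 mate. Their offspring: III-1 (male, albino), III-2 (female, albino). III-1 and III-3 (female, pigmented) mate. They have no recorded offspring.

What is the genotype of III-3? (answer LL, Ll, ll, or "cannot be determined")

III-3's phenotype allows LL or Ll, and no parent or child forces a single allele at both positions; consistent genotype assignments exist with III-3 as LL or Ll.

cannot be determined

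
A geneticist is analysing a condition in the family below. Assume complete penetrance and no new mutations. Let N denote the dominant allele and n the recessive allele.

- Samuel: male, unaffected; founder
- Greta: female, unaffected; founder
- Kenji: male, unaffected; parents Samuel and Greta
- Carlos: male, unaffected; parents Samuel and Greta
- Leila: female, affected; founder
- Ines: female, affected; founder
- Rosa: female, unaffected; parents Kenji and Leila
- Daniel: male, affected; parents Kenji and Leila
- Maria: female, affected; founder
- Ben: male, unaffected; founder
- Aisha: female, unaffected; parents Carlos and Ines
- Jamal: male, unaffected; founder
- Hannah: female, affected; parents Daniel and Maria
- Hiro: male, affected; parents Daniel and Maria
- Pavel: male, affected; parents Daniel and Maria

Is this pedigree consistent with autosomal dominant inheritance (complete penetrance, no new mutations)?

Yes

A consistent assignment under autosomal dominant exists: Samuel nn, Greta nn, Kenji nn, Carlos nn, Leila Nn, Ines Nn, Rosa nn, Daniel Nn, Maria NN, Ben nn, Aisha nn, Jamal nn, Hannah NN, Hiro NN, Pavel NN.
In this assignment every recorded phenotype matches its genotype and every non-founder's genotype is obtainable from its parents' genotypes, so the pedigree is consistent.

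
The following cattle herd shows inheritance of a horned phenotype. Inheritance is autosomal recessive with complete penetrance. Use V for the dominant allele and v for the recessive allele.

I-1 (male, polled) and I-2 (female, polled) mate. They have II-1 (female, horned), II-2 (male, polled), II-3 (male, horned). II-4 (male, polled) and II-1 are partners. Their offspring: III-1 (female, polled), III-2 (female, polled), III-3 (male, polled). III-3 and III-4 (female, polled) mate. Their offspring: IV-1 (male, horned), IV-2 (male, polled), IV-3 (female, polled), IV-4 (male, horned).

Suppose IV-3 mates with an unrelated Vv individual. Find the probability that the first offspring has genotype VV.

III-3 is polled so carries V and received v from II-1 (vv), so III-3 is Vv.
III-4 is polled so carries V and passed v to IV-1 (vv), so III-4 is Vv.
IV-3 is a polled offspring of III-3 (Vv) × III-4 (Vv), whose cross gives 1/4 VV : 1/2 Vv : 1/4 vv; conditioning on being polled, IV-3 is VV with probability 1/3, Vv with probability 2/3.
Summing over parental genotype combinations, P(offspring has genotype VV) = 1/3·1/2 + 2/3·1/4 = 1/3.

1/3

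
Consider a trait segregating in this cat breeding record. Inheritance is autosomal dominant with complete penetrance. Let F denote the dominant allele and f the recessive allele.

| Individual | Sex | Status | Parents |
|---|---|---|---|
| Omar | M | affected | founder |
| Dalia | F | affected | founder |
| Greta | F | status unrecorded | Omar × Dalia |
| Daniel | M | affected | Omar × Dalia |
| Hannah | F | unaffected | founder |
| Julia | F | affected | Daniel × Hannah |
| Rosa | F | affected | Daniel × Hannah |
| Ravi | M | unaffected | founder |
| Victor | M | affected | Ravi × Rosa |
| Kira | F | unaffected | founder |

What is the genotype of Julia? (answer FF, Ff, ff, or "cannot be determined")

From phenotype alone, Julia is FF or Ff.
Julia is affected so carries F and received f from Hannah (ff), so Julia is Ff.

Ff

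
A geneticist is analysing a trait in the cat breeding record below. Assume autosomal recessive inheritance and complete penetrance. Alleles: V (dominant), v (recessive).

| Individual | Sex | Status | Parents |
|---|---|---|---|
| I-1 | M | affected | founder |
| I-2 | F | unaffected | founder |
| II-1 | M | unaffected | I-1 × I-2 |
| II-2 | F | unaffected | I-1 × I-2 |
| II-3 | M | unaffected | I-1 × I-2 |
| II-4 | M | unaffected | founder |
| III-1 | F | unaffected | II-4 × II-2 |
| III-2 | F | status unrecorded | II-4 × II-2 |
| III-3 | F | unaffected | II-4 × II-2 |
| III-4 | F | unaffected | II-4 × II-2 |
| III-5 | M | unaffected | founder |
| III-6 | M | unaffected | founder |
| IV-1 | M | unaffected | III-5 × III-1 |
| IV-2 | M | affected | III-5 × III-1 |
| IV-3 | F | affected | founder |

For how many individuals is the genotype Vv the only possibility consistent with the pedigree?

Obligate heterozygotes: II-1 is unaffected so carries V and received v from I-1 (vv), so II-1 is Vv; II-2 is unaffected so carries V and received v from I-1 (vv), so II-2 is Vv; II-3 is unaffected so carries V and received v from I-1 (vv), so II-3 is Vv; III-1 is unaffected so carries V and passed v to IV-2 (vv), so III-1 is Vv; III-5 is unaffected so carries V and passed v to IV-2 (vv), so III-5 is Vv.
Every other individual is either homozygous by phenotype or has at least one consistent homozygous assignment, so the count is 5.

5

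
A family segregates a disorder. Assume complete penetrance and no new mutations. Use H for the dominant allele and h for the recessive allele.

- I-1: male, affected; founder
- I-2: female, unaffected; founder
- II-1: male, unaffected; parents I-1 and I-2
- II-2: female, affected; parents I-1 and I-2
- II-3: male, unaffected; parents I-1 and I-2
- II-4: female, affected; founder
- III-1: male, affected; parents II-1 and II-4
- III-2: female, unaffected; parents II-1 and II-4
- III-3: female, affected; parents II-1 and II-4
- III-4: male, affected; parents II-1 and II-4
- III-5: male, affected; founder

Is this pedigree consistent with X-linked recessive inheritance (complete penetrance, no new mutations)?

Under X-linked recessive, III-3 (affected, female) cannot arise from II-1 (unaffected) × II-4 (affected).

No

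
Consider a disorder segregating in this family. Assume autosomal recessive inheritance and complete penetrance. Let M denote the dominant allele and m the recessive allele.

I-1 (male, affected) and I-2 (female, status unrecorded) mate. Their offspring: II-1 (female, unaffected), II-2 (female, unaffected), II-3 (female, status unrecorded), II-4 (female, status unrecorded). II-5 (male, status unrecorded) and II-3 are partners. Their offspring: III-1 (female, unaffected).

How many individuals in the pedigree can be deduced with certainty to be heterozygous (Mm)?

Obligate heterozygotes: II-1 is unaffected so carries M and received m from I-1 (mm), so II-1 is Mm; II-2 is unaffected so carries M and received m from I-1 (mm), so II-2 is Mm.
Every other individual is either homozygous by phenotype or has at least one consistent homozygous assignment, so the count is 2.

2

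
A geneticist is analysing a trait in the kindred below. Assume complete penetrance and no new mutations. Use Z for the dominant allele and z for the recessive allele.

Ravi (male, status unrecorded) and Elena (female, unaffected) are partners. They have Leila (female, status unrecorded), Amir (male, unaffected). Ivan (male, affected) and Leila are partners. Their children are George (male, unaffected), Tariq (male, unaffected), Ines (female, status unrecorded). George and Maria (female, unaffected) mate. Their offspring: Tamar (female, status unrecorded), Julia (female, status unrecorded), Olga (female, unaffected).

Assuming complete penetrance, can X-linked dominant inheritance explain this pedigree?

Yes

A consistent assignment under X-linked dominant exists: Ravi X^Z Y, Elena X^z X^z, Leila X^Z X^z, Amir X^z Y, Ivan X^Z Y, George X^z Y, Tariq X^z Y, Ines X^Z X^Z, Maria X^z X^z, Tamar X^z X^z, Julia X^z X^z, Olga X^z X^z.
In this assignment every recorded phenotype matches its genotype and every non-founder's genotype is obtainable from its parents' genotypes, so the pedigree is consistent.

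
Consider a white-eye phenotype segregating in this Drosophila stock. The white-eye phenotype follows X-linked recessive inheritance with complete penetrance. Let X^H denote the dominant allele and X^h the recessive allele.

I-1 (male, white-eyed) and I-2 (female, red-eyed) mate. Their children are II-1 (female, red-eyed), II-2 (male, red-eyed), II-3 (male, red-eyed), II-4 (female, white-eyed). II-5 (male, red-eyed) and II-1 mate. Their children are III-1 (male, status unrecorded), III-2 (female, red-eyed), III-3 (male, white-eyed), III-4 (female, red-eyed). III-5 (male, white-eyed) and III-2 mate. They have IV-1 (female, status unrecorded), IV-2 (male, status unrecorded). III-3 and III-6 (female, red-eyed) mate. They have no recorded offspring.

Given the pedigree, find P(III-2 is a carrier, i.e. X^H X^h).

1/2

II-5 is red-eyed, so II-5 is X^H Y.
II-1 is red-eyed so carries H and received h from I-1 (X^h Y), so II-1 is X^H X^h.
Their cross gives offspring ratios 1/2 X^H X^H : 1/2 X^H X^h. Conditioning on III-2 being red-eyed, P(X^H X^h) = 1/2 / 1 = 1/2 before taking III-2's own offspring into account.
III-5 is white-eyed, so III-5 is X^h Y.
III-2's offspring (IV-1, IV-2) would show their recorded status with the same probability whether III-2 is X^H X^h or X^H X^H, so they carry no information and P(X^H X^h) = 1/2.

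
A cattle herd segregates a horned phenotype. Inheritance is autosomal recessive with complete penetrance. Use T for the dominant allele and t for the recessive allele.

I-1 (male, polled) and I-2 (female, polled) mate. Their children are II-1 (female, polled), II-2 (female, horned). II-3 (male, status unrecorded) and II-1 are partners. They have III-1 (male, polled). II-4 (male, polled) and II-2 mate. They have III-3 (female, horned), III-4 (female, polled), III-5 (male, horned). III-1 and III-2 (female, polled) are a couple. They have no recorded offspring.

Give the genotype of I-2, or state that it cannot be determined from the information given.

Tt

From phenotype alone, I-2 is TT or Tt.
I-2 is polled so carries T and passed t to II-2 (tt), so I-2 is Tt.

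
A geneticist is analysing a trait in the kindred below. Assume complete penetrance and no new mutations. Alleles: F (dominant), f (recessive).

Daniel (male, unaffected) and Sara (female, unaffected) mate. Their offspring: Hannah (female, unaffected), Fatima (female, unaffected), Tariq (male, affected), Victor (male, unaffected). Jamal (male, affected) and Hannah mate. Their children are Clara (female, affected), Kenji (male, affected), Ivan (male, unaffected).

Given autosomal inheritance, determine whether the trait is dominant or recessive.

Daniel and Sara are both unaffected yet have an affected child Tariq. Under dominance, an affected child requires at least one affected parent, so the trait cannot be dominant.

recessive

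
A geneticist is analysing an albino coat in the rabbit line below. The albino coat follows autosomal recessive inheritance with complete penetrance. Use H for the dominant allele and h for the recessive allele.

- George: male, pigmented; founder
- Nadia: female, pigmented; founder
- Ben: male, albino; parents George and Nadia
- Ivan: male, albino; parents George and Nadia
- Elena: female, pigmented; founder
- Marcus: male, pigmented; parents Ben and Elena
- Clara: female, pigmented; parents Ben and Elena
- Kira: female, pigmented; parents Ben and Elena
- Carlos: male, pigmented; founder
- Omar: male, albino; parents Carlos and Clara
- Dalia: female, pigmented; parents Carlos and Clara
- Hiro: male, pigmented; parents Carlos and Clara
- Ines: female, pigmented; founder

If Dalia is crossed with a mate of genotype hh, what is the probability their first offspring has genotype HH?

Carlos is pigmented so carries H and passed h to Omar (hh), so Carlos is Hh.
Clara is pigmented so carries H and received h from Ben (hh), so Clara is Hh.
Dalia is a pigmented offspring of Carlos (Hh) × Clara (Hh), whose cross gives 1/4 HH : 1/2 Hh : 1/4 hh; conditioning on being pigmented, Dalia is HH with probability 1/3, Hh with probability 2/3.
Summing over parental genotype combinations, P(offspring has genotype HH) = 0 = 0.

0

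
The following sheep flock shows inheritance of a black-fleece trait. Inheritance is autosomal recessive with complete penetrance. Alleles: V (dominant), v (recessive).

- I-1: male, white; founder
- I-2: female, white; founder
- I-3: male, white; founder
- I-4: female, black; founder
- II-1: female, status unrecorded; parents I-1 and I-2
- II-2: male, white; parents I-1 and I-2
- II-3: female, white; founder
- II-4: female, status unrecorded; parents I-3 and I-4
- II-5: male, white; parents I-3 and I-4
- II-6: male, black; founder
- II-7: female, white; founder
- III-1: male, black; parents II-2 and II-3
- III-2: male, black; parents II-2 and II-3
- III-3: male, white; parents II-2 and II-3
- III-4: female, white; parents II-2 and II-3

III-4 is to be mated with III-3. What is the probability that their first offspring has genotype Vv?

II-2 is white so carries V and passed v to III-1 (vv), so II-2 is Vv.
II-3 is white so carries V and passed v to III-1 (vv), so II-3 is Vv.
III-4 is a white offspring of II-2 (Vv) × II-3 (Vv), whose cross gives 1/4 VV : 1/2 Vv : 1/4 vv; conditioning on being white, III-4 is VV with probability 1/3, Vv with probability 2/3.
III-3 is a white offspring of II-2 (Vv) × II-3 (Vv), whose cross gives 1/4 VV : 1/2 Vv : 1/4 vv; conditioning on being white, III-3 is VV with probability 1/3, Vv with probability 2/3.
Summing over parental genotype combinations, P(offspring has genotype Vv) = 2/9·1/2 + 2/9·1/2 + 4/9·1/2 = 4/9.

4/9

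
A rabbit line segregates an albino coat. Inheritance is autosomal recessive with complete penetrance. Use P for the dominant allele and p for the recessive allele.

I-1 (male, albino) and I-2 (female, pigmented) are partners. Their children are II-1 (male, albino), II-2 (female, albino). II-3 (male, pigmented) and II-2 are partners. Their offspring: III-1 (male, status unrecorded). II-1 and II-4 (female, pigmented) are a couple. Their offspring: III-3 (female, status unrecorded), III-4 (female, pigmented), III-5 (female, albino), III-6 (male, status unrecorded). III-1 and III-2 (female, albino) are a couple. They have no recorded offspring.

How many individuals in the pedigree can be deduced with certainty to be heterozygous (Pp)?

3

Obligate heterozygotes: I-2 is pigmented so carries P and passed p to II-1 (pp), so I-2 is Pp; II-4 is pigmented so carries P and passed p to III-5 (pp), so II-4 is Pp; III-4 is pigmented so carries P and received p from II-1 (pp), so III-4 is Pp.
Every other individual is either homozygous by phenotype or has at least one consistent homozygous assignment, so the count is 3.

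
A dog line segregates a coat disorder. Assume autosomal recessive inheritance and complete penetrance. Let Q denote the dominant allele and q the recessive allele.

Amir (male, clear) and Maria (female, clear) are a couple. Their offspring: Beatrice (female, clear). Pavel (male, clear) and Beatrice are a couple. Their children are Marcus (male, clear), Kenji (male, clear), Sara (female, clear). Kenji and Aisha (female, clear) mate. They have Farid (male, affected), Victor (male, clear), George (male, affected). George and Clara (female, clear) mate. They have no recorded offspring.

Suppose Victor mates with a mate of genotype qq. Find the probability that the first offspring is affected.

1/3

Kenji is clear so carries Q and passed q to Farid (qq), so Kenji is Qq.
Aisha is clear so carries Q and passed q to Farid (qq), so Aisha is Qq.
Victor is a clear offspring of Kenji (Qq) × Aisha (Qq), whose cross gives 1/4 QQ : 1/2 Qq : 1/4 qq; conditioning on being clear, Victor is QQ with probability 1/3, Qq with probability 2/3.
Summing over parental genotype combinations, P(offspring is affected) = 2/3·1/2 = 1/3.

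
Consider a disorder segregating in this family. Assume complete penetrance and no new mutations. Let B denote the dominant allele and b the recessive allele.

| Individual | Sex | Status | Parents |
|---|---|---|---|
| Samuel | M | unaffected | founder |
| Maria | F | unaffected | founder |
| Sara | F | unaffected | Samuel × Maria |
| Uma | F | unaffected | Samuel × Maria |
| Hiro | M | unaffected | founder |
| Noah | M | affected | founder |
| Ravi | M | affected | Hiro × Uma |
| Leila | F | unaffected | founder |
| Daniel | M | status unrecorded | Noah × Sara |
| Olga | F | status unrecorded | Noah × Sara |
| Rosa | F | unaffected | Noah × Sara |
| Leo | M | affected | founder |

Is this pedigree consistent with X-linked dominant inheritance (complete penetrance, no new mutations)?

Under X-linked dominant, Ravi (affected, male) cannot arise from Hiro (unaffected) × Uma (unaffected).

No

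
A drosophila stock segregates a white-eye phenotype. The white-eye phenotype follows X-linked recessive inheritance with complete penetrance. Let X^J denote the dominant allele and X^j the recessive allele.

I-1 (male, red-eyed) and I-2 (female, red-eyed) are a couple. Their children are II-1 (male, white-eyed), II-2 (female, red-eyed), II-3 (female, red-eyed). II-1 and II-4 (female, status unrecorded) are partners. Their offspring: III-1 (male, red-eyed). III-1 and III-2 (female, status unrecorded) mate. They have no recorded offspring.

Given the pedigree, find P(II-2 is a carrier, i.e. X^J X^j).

I-1 is red-eyed, so I-1 is X^J Y.
I-2 is red-eyed so carries J and passed j to II-1 (X^j Y), so I-2 is X^J X^j.
Their cross gives offspring ratios 1/2 X^J X^J : 1/2 X^J X^j. Conditioning on II-2 being red-eyed, P(X^J X^j) = 1/2 / 1 = 1/2.

1/2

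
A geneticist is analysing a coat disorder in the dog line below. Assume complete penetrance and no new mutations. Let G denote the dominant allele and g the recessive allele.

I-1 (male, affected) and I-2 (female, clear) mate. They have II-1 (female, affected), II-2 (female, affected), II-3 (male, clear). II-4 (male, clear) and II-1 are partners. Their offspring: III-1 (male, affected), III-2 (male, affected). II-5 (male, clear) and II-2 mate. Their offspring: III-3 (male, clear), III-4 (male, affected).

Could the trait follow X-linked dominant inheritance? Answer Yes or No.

Yes

A consistent assignment under X-linked dominant exists: I-1 X^G Y, I-2 X^g X^g, II-1 X^G X^g, II-2 X^G X^g, II-3 X^g Y, II-4 X^g Y, II-5 X^g Y, III-1 X^G Y, III-2 X^G Y, III-3 X^g Y, III-4 X^G Y.
In this assignment every recorded phenotype matches its genotype and every non-founder's genotype is obtainable from its parents' genotypes, so the pedigree is consistent.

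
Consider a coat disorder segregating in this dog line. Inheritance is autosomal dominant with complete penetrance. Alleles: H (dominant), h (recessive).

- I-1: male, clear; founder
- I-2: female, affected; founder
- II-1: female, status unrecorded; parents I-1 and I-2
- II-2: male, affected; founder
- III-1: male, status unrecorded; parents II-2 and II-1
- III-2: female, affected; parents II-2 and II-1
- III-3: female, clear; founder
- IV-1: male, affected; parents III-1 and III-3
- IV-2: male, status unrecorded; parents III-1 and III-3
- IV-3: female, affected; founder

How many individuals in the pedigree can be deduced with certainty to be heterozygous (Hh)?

1

Obligate heterozygotes: IV-1 is affected so carries H and received h from III-3 (hh), so IV-1 is Hh.
Every other individual is either homozygous by phenotype or has at least one consistent homozygous assignment, so the count is 1.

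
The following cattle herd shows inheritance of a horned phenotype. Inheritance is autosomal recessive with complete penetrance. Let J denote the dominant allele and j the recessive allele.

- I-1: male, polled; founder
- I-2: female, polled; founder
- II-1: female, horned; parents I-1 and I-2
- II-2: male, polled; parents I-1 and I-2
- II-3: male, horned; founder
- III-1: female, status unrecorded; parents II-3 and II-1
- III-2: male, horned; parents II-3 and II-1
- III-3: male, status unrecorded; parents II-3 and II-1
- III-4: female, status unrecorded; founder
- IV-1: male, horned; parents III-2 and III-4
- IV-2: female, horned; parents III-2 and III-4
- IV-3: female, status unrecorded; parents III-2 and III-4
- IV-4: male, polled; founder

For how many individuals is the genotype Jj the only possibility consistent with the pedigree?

Obligate heterozygotes: I-1 is polled so carries J and passed j to II-1 (jj), so I-1 is Jj; I-2 is polled so carries J and passed j to II-1 (jj), so I-2 is Jj.
Every other individual is either homozygous by phenotype or has at least one consistent homozygous assignment, so the count is 2.

2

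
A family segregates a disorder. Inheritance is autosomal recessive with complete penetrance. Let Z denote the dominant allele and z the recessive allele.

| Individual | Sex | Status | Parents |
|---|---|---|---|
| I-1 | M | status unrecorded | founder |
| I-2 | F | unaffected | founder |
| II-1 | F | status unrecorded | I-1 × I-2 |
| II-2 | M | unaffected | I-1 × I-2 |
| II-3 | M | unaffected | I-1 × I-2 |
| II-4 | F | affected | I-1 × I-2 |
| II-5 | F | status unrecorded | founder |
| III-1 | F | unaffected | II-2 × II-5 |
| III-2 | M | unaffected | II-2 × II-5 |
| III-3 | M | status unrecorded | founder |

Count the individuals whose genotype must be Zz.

1

Obligate heterozygotes: I-2 is unaffected so carries Z and passed z to II-4 (zz), so I-2 is Zz.
Every other individual is either homozygous by phenotype or has at least one consistent homozygous assignment, so the count is 1.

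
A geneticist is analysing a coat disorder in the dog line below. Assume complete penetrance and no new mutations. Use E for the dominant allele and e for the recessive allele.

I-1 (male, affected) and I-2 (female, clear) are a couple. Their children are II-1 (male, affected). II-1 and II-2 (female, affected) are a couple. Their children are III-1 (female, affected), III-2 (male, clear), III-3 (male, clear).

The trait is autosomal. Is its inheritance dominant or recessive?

dominant

II-1 and II-2 are both affected yet have a clear child III-2. Under a recessive model two affected parents are homozygous and every child would be affected, so the trait cannot be recessive.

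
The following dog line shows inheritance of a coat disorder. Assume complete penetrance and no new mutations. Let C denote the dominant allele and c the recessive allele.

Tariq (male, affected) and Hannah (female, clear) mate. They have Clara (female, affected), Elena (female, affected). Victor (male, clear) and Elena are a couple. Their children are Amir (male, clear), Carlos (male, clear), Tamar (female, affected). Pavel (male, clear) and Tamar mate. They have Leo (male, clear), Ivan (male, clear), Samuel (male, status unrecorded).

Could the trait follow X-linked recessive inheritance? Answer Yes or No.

Under X-linked recessive, Amir (clear, male) cannot arise from Victor (clear) × Elena (affected).

No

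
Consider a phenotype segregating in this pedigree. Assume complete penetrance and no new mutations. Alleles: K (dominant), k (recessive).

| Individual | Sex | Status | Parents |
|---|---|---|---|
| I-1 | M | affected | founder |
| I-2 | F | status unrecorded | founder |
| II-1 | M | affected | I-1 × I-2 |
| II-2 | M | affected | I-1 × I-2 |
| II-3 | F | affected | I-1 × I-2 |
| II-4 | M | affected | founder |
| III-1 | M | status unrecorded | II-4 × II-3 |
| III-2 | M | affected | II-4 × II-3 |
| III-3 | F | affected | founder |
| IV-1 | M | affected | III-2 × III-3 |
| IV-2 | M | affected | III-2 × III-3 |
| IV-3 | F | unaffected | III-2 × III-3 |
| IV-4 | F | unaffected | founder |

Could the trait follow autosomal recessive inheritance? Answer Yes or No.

Under autosomal recessive, IV-3 (unaffected, female) cannot arise from III-2 (affected) × III-3 (affected).

No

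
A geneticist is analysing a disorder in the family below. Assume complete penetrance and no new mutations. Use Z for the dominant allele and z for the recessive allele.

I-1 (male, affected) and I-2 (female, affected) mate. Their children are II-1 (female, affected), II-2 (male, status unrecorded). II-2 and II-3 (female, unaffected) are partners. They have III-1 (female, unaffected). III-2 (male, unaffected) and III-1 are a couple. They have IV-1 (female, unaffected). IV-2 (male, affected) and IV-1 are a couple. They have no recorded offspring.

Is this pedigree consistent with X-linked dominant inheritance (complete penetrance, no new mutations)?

Yes

A consistent assignment under X-linked dominant exists: I-1 X^Z Y, I-2 X^Z X^z, II-1 X^Z X^Z, II-2 X^z Y, II-3 X^z X^z, III-1 X^z X^z, III-2 X^z Y, IV-1 X^z X^z, IV-2 X^Z Y.
In this assignment every recorded phenotype matches its genotype and every non-founder's genotype is obtainable from its parents' genotypes, so the pedigree is consistent.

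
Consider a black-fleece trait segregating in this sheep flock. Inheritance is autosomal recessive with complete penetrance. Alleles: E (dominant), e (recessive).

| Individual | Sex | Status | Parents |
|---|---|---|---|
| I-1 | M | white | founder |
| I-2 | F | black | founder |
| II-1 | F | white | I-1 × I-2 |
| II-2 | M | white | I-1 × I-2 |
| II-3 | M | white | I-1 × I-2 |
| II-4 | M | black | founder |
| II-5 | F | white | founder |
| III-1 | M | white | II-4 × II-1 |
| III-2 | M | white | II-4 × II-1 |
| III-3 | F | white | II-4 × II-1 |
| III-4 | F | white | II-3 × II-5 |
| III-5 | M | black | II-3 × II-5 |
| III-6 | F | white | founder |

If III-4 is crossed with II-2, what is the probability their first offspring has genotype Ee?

II-3 is white so carries E and received e from I-2 (ee), so II-3 is Ee.
II-5 is white so carries E and passed e to III-5 (ee), so II-5 is Ee.
III-4 is a white offspring of II-3 (Ee) × II-5 (Ee), whose cross gives 1/4 EE : 1/2 Ee : 1/4 ee; conditioning on being white, III-4 is EE with probability 1/3, Ee with probability 2/3.
II-2 is white so carries E and received e from I-2 (ee), so II-2 is Ee.
Summing over parental genotype combinations, P(offspring has genotype Ee) = 1/3·1/2 + 2/3·1/2 = 1/2.

1/2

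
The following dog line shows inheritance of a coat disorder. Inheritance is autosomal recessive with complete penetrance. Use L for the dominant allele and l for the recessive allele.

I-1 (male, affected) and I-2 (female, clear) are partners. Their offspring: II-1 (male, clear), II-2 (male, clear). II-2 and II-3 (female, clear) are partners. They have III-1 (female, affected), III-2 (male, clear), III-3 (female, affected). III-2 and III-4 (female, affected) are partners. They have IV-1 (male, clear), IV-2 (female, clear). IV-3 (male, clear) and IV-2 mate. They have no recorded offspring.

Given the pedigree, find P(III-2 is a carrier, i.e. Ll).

II-2 is clear so carries L and received l from I-1 (ll), so II-2 is Ll.
II-3 is clear so carries L and passed l to III-1 (ll), so II-3 is Ll.
Their cross gives offspring ratios 1/4 LL : 1/2 Ll : 1/4 ll. Conditioning on III-2 being clear, P(Ll) = 1/2 / 3/4 = 2/3 before taking III-2's own offspring into account.
III-4 is affected, so III-4 is ll.
Now use III-2's offspring. Probability of each recorded status — clear son IV-1: 1/2 if III-2 is Ll, 1 if LL; clear daughter IV-2: 1/2 if III-2 is Ll, 1 if LL.
Bayes: P(Ll) = 2/3·1/4 / (2/3·1/4 + 1/3·1) = 1/3.

1/3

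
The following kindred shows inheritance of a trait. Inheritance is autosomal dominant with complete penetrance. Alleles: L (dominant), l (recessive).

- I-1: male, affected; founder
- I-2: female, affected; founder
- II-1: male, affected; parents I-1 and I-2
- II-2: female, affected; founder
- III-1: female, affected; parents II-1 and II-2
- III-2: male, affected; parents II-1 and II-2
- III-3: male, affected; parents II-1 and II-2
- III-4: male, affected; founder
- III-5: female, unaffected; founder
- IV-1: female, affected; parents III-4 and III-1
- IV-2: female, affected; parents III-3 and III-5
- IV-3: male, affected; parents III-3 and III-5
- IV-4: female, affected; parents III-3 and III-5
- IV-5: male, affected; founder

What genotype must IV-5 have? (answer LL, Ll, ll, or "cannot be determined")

IV-5's phenotype allows LL or Ll, and no parent or child forces a single allele at both positions; consistent genotype assignments exist with IV-5 as LL or Ll.

cannot be determined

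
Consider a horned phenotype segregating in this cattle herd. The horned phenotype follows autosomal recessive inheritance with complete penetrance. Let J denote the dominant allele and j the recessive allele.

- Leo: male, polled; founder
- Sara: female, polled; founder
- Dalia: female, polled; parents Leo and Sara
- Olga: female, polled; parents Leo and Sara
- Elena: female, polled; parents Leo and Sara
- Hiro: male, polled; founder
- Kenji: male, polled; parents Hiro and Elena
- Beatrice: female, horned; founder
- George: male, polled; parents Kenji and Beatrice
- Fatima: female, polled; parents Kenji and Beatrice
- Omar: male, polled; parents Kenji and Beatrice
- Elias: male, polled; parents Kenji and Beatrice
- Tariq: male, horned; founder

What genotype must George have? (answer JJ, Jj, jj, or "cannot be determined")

Jj

From phenotype alone, George is JJ or Jj.
George is polled so carries J and received j from Beatrice (jj), so George is Jj.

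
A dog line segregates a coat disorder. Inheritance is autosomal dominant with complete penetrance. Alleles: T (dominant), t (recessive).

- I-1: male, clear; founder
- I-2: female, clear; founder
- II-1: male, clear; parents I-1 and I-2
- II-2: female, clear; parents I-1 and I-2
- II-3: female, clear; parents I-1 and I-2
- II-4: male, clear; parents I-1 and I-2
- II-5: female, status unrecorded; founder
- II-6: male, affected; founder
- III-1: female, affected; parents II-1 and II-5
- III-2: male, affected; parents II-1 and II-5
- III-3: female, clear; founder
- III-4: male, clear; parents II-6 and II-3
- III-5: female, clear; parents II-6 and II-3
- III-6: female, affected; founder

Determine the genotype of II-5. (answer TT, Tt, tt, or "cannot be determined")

II-5's phenotype is unrecorded, and no parent or child forces a single allele at both positions; consistent genotype assignments exist with II-5 as TT or Tt.

cannot be determined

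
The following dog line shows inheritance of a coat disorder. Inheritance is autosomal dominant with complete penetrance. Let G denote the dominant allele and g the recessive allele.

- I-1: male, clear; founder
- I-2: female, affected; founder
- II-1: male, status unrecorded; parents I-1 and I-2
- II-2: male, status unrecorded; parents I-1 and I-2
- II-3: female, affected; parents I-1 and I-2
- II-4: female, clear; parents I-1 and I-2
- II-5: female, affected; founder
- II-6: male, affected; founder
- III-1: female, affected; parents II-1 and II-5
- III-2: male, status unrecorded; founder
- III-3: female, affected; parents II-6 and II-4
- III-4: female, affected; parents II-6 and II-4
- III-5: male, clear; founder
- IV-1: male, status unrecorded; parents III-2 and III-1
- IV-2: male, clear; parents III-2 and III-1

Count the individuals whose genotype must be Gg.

5

Obligate heterozygotes: I-2 is affected so carries G and passed g to II-4 (gg), so I-2 is Gg; II-3 is affected so carries G and received g from I-1 (gg), so II-3 is Gg; III-1 is affected so carries G and passed g to IV-2 (gg), so III-1 is Gg; III-3 is affected so carries G and received g from II-4 (gg), so III-3 is Gg; III-4 is affected so carries G and received g from II-4 (gg), so III-4 is Gg.
Every other individual is either homozygous by phenotype or has at least one consistent homozygous assignment, so the count is 5.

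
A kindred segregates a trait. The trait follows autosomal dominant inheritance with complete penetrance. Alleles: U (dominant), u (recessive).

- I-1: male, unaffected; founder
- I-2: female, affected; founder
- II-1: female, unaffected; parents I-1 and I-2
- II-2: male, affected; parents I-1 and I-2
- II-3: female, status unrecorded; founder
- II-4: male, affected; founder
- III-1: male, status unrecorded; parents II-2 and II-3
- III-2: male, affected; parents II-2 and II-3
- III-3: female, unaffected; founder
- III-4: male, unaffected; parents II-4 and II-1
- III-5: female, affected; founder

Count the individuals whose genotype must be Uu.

3

Obligate heterozygotes: I-2 is affected so carries U and passed u to II-1 (uu), so I-2 is Uu; II-2 is affected so carries U and received u from I-1 (uu), so II-2 is Uu; II-4 is affected so carries U and passed u to III-4 (uu), so II-4 is Uu.
Every other individual is either homozygous by phenotype or has at least one consistent homozygous assignment, so the count is 3.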